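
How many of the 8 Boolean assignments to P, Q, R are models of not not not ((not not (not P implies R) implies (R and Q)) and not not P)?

7

Initial set: {not not not ((not not (not P implies R) implies (R and Q)) and not not P)}.
not not not ((not not (not P implies R) implies (R and Q)) and not not P): drop double negation, giving not ((not not (not P implies R) implies (R and Q)) and not not P).
not ((not not (not P implies R) implies (R and Q)) and not not P): β-rule — branch into not (not not (not P implies R) implies (R and Q))  //  not not not P.
  branch 1 (add not (not not (not P implies R) implies (R and Q))):
    not (not not (not P implies R) implies (R and Q)): α-rule — add not not (not P implies R), not (R and Q).
    not not (not P implies R): drop double negation, giving (not P implies R).
    not (R and Q): β-rule — branch into not R  //  not Q.
      branch 1.1 (add not R):
        (not P implies R): β-rule — branch into not not P  //  R.
          branch 1.1.1 (add not not P):
            ○ open, literals {P=1, R=0}.
          branch 1.1.2 (add R):
            × closes — contains both R and not R.
      branch 1.2 (add not Q):
        (not P implies R): β-rule — branch into not not P  //  R.
          branch 1.2.1 (add not not P):
            ○ open, literals {P=1, Q=0}.
          branch 1.2.2 (add R):
            ○ open, literals {Q=0, R=1}.
  branch 2 (add not not not P):
    not not not P: drop double negation, giving not P.
    ○ open, literals {P=0}.
1 branch closed, 4 open.
Each open branch fixes some atoms; the unmentioned ones are free. Counting distinct full assignments: branch {P=1, R=0} (Q) contributes 2 new; branch {P=1, Q=0} (R) contributes 1 new; branch {Q=0, R=1} (P) contributes 1 new; branch {P=0} (Q, R) contributes 3 new. Total: 7.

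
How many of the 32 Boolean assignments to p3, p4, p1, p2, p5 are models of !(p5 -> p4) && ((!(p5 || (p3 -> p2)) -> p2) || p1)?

8

Initial set: {(!(p5 -> p4) && ((!(p5 || (p3 -> p2)) -> p2) || p1))}.
(!(p5 -> p4) && ((!(p5 || (p3 -> p2)) -> p2) || p1)): α-rule — add !(p5 -> p4), ((!(p5 || (p3 -> p2)) -> p2) || p1).
!(p5 -> p4): α-rule — add p5, !p4.
((!(p5 || (p3 -> p2)) -> p2) || p1): β-rule — branch into (!(p5 || (p3 -> p2)) -> p2)  //  p1.
  branch 1 (add (!(p5 || (p3 -> p2)) -> p2)):
    (!(p5 || (p3 -> p2)) -> p2): β-rule — branch into !!(p5 || (p3 -> p2))  //  p2.
      branch 1.1 (add !!(p5 || (p3 -> p2))):
        !!(p5 || (p3 -> p2)): β-rule — branch into p5  //  (p3 -> p2).
          branch 1.1.1 (add p5):
            ○ open, literals {p4=false, p5=true}.
          branch 1.1.2 (add (p3 -> p2)):
            (p3 -> p2): β-rule — branch into !p3  //  p2.
              branch 1.1.2.1 (add !p3):
                ○ open, literals {p3=false, p4=false, p5=true}.
              branch 1.1.2.2 (add p2):
                ○ open, literals {p2=true, p4=false, p5=true}.
      branch 1.2 (add p2):
        ○ open, literals {p2=true, p4=false, p5=true}.
  branch 2 (add p1):
    ○ open, literals {p1=true, p4=false, p5=true}.
0 branches closed, 5 open.
Each open branch fixes some atoms; the unmentioned ones are free. Counting distinct full assignments: branch {p4=false, p5=true} (p3, p1, p2) contributes 8 new; branch {p3=false, p4=false, p5=true} (p1, p2) contributes 0 new; branch {p2=true, p4=false, p5=true} (p3, p1) contributes 0 new; branch {p2=true, p4=false, p5=true} (p3, p1) contributes 0 new; branch {p1=true, p4=false, p5=true} (p3, p2) contributes 0 new. Total: 8.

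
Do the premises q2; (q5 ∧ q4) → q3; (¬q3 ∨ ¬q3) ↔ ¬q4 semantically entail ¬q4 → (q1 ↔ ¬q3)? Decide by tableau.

Initial set: {q2; ((q5 ∧ q4) → q3); ((¬q3 ∨ ¬q3) ↔ ¬q4); ¬(¬q4 → (q1 ↔ ¬q3))}.
¬(¬q4 → (q1 ↔ ¬q3)): α-rule — add ¬q4, ¬(q1 ↔ ¬q3).
((q5 ∧ q4) → q3): β-rule — branch into ¬(q5 ∧ q4)  //  q3.
  branch 1 (add ¬(q5 ∧ q4)):
    ((¬q3 ∨ ¬q3) ↔ ¬q4): β-rule — branch into (¬q3 ∨ ¬q3), ¬q4  //  ¬(¬q3 ∨ ¬q3), ¬¬q4.
      branch 1.1 (add (¬q3 ∨ ¬q3), ¬q4):
        ¬(q1 ↔ ¬q3): β-rule — branch into q1, ¬¬q3  //  ¬q1, ¬q3.
          branch 1.1.1 (add q1, ¬¬q3):
            ¬(q5 ∧ q4): β-rule — branch into ¬q5  //  ¬q4.
              branch 1.1.1.1 (add ¬q5):
                (¬q3 ∨ ¬q3): β-rule — branch into ¬q3  //  ¬q3.
                  branch 1.1.1.1.1 (add ¬q3):
                    × closes — contains both q3 and ¬q3.
                  branch 1.1.1.1.2 (add ¬q3):
                    × closes — contains both q3 and ¬q3.
              branch 1.1.1.2 (add ¬q4):
                (¬q3 ∨ ¬q3): β-rule — branch into ¬q3  //  ¬q3.
                  branch 1.1.1.2.1 (add ¬q3):
                    × closes — contains both q3 and ¬q3.
                  branch 1.1.1.2.2 (add ¬q3):
                    × closes — contains both q3 and ¬q3.
          branch 1.1.2 (add ¬q1, ¬q3):
            ¬(q5 ∧ q4): β-rule — branch into ¬q5  //  ¬q4.
              branch 1.1.2.1 (add ¬q5):
                (¬q3 ∨ ¬q3): β-rule — branch into ¬q3  //  ¬q3.
                  branch 1.1.2.1.1 (add ¬q3):
                    ○ open, literals {q1=false, q2=true, q3=false, q4=false, q5=false}.
                  branch 1.1.2.1.2 (add ¬q3):
                    ○ open, literals {q1=false, q2=true, q3=false, q4=false, q5=false}.
              branch 1.1.2.2 (add ¬q4):
                (¬q3 ∨ ¬q3): β-rule — branch into ¬q3  //  ¬q3.
                  branch 1.1.2.2.1 (add ¬q3):
                    ○ open, literals {q1=false, q2=true, q3=false, q4=false}.
                  branch 1.1.2.2.2 (add ¬q3):
                    ○ open, literals {q1=false, q2=true, q3=false, q4=false}.
      branch 1.2 (add ¬(¬q3 ∨ ¬q3), ¬¬q4):
        × closes — contains both q4 and ¬q4.
  branch 2 (add q3):
    ((¬q3 ∨ ¬q3) ↔ ¬q4): β-rule — branch into (¬q3 ∨ ¬q3), ¬q4  //  ¬(¬q3 ∨ ¬q3), ¬¬q4.
      branch 2.1 (add (¬q3 ∨ ¬q3), ¬q4):
        ¬(q1 ↔ ¬q3): β-rule — branch into q1, ¬¬q3  //  ¬q1, ¬q3.
          branch 2.1.1 (add q1, ¬¬q3):
            (¬q3 ∨ ¬q3): β-rule — branch into ¬q3  //  ¬q3.
              branch 2.1.1.1 (add ¬q3):
                × closes — contains both q3 and ¬q3.
              branch 2.1.1.2 (add ¬q3):
                × closes — contains both q3 and ¬q3.
          branch 2.1.2 (add ¬q1, ¬q3):
            × closes — contains both q3 and ¬q3.
      branch 2.2 (add ¬(¬q3 ∨ ¬q3), ¬¬q4):
        × closes — contains both q4 and ¬q4.
9 branches closed, 4 open.
An open branch gives a countermodel: q1=false, q2=true, q3=false, q4=false, q5=false (unmentioned atoms arbitrary); the premises hold there but the conclusion fails.

No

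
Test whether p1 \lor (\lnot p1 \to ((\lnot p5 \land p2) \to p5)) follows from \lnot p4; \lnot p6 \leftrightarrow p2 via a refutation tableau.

No

Initial set: {\lnot p4; (\lnot p6 \leftrightarrow p2); \lnot (p1 \lor (\lnot p1 \to ((\lnot p5 \land p2) \to p5)))}.
\lnot (p1 \lor (\lnot p1 \to ((\lnot p5 \land p2) \to p5))): α-rule — add \lnot p1, \lnot (\lnot p1 \to ((\lnot p5 \land p2) \to p5)).
\lnot (\lnot p1 \to ((\lnot p5 \land p2) \to p5)): α-rule — add \lnot p1, \lnot ((\lnot p5 \land p2) \to p5).
\lnot ((\lnot p5 \land p2) \to p5): α-rule — add (\lnot p5 \land p2), \lnot p5.
(\lnot p5 \land p2): α-rule — add \lnot p5, p2.
(\lnot p6 \leftrightarrow p2): β-rule — branch into \lnot p6, p2  //  \lnot \lnot p6, \lnot p2.
  branch 1 (add \lnot p6, p2):
    ○ open, literals {p1=F, p2=T, p4=F, p5=F, p6=F}.
  branch 2 (add \lnot \lnot p6, \lnot p2):
    × closes — contains both p2 and \lnot p2.
1 branch closed, 1 open.
An open branch gives a countermodel: p1=F, p2=T, p4=F, p5=F, p6=F (unmentioned atoms arbitrary); the premises hold there but the conclusion fails.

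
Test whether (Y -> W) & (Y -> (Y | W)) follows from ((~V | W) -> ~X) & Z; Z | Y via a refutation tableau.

Initial set: {(((~V | W) -> ~X) & Z); (Z | Y); ~((Y -> W) & (Y -> (Y | W)))}.
(((~V | W) -> ~X) & Z): α-rule — add ((~V | W) -> ~X), Z.
(Z | Y): β-rule — branch into Z  //  Y.
  branch 1 (add Z):
    ~((Y -> W) & (Y -> (Y | W))): β-rule — branch into ~(Y -> W)  //  ~(Y -> (Y | W)).
      branch 1.1 (add ~(Y -> W)):
        ~(Y -> W): α-rule — add Y, ~W.
        ((~V | W) -> ~X): β-rule — branch into ~(~V | W)  //  ~X.
          branch 1.1.1 (add ~(~V | W)):
            ~(~V | W): α-rule — add ~~V, ~W.
            ○ open, literals {V=T, W=F, Y=T, Z=T}.
          branch 1.1.2 (add ~X):
            ○ open, literals {W=F, X=F, Y=T, Z=T}.
      branch 1.2 (add ~(Y -> (Y | W))):
        ~(Y -> (Y | W)): α-rule — add Y, ~(Y | W).
        ~(Y | W): α-rule — add ~Y, ~W.
        × closes — contains both Y and ~Y.
  branch 2 (add Y):
    ~((Y -> W) & (Y -> (Y | W))): β-rule — branch into ~(Y -> W)  //  ~(Y -> (Y | W)).
      branch 2.1 (add ~(Y -> W)):
        ~(Y -> W): α-rule — add Y, ~W.
        ((~V | W) -> ~X): β-rule — branch into ~(~V | W)  //  ~X.
          branch 2.1.1 (add ~(~V | W)):
            ~(~V | W): α-rule — add ~~V, ~W.
            ○ open, literals {V=T, W=F, Y=T, Z=T}.
          branch 2.1.2 (add ~X):
            ○ open, literals {W=F, X=F, Y=T, Z=T}.
      branch 2.2 (add ~(Y -> (Y | W))):
        ~(Y -> (Y | W)): α-rule — add Y, ~(Y | W).
        ~(Y | W): α-rule — add ~Y, ~W.
        × closes — contains both Y and ~Y.
2 branches closed, 4 open.
An open branch gives a countermodel: V=T, W=F, Y=T, Z=T (unmentioned atoms arbitrary); the premises hold there but the conclusion fails.

No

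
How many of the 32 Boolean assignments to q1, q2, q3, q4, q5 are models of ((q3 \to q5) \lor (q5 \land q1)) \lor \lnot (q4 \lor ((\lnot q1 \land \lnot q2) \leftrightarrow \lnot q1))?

Initial set: {(((q3 \to q5) \lor (q5 \land q1)) \lor \lnot (q4 \lor ((\lnot q1 \land \lnot q2) \leftrightarrow \lnot q1)))}.
(((q3 \to q5) \lor (q5 \land q1)) \lor \lnot (q4 \lor ((\lnot q1 \land \lnot q2) \leftrightarrow \lnot q1))): β-rule — branch into ((q3 \to q5) \lor (q5 \land q1))  //  \lnot (q4 \lor ((\lnot q1 \land \lnot q2) \leftrightarrow \lnot q1)).
  branch 1 (add ((q3 \to q5) \lor (q5 \land q1))):
    ((q3 \to q5) \lor (q5 \land q1)): β-rule — branch into (q3 \to q5)  //  (q5 \land q1).
      branch 1.1 (add (q3 \to q5)):
        (q3 \to q5): β-rule — branch into \lnot q3  //  q5.
          branch 1.1.1 (add \lnot q3):
            ○ open, literals {q3=false}.
          branch 1.1.2 (add q5):
            ○ open, literals {q5=true}.
      branch 1.2 (add (q5 \land q1)):
        (q5 \land q1): α-rule — add q5, q1.
        ○ open, literals {q1=true, q5=true}.
  branch 2 (add \lnot (q4 \lor ((\lnot q1 \land \lnot q2) \leftrightarrow \lnot q1))):
    \lnot (q4 \lor ((\lnot q1 \land \lnot q2) \leftrightarrow \lnot q1)): α-rule — add \lnot q4, \lnot ((\lnot q1 \land \lnot q2) \leftrightarrow \lnot q1).
    \lnot ((\lnot q1 \land \lnot q2) \leftrightarrow \lnot q1): β-rule — branch into (\lnot q1 \land \lnot q2), \lnot \lnot q1  //  \lnot (\lnot q1 \land \lnot q2), \lnot q1.
      branch 2.1 (add (\lnot q1 \land \lnot q2), \lnot \lnot q1):
        (\lnot q1 \land \lnot q2): α-rule — add \lnot q1, \lnot q2.
        × closes — contains both q1 and \lnot q1.
      branch 2.2 (add \lnot (\lnot q1 \land \lnot q2), \lnot q1):
        \lnot (\lnot q1 \land \lnot q2): β-rule — branch into \lnot \lnot q1  //  \lnot \lnot q2.
          branch 2.2.1 (add \lnot \lnot q1):
            × closes — contains both q1 and \lnot q1.
          branch 2.2.2 (add \lnot \lnot q2):
            ○ open, literals {q1=false, q2=true, q4=false}.
2 branches closed, 4 open.
Each open branch fixes some atoms; the unmentioned ones are free. Counting distinct full assignments: branch {q3=false} (q1, q2, q4, q5) contributes 16 new; branch {q5=true} (q1, q2, q3, q4) contributes 8 new; branch {q1=true, q5=true} (q2, q3, q4) contributes 0 new; branch {q1=false, q2=true, q4=false} (q3, q5) contributes 1 new. Total: 25.

25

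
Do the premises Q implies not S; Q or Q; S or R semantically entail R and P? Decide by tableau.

Initial set: {(Q implies not S); (Q or Q); (S or R); not (R and P)}.
(Q implies not S): β-rule — branch into not Q  //  not S.
  branch 1 (add not Q):
    (Q or Q): β-rule — branch into Q  //  Q.
      branch 1.1 (add Q):
        × closes — contains both Q and not Q.
      branch 1.2 (add Q):
        × closes — contains both Q and not Q.
  branch 2 (add not S):
    (Q or Q): β-rule — branch into Q  //  Q.
      branch 2.1 (add Q):
        (S or R): β-rule — branch into S  //  R.
          branch 2.1.1 (add S):
            × closes — contains both S and not S.
          branch 2.1.2 (add R):
            not (R and P): β-rule — branch into not R  //  not P.
              branch 2.1.2.1 (add not R):
                × closes — contains both R and not R.
              branch 2.1.2.2 (add not P):
                ○ open, literals {P=false, Q=true, R=true, S=false}.
      branch 2.2 (add Q):
        (S or R): β-rule — branch into S  //  R.
          branch 2.2.1 (add S):
            × closes — contains both S and not S.
          branch 2.2.2 (add R):
            not (R and P): β-rule — branch into not R  //  not P.
              branch 2.2.2.1 (add not R):
                × closes — contains both R and not R.
              branch 2.2.2.2 (add not P):
                ○ open, literals {P=false, Q=true, R=true, S=false}.
6 branches closed, 2 open.
An open branch gives a countermodel: P=false, Q=true, R=true, S=false (unmentioned atoms arbitrary); the premises hold there but the conclusion fails.

No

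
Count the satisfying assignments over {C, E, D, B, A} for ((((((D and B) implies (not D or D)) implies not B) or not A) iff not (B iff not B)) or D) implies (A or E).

Initial set: {(((((((D and B) implies (not D or D)) implies not B) or not A) iff not (B iff not B)) or D) implies (A or E))}.
(((((((D and B) implies (not D or D)) implies not B) or not A) iff not (B iff not B)) or D) implies (A or E)): β-rule — branch into not ((((((D and B) implies (not D or D)) implies not B) or not A) iff not (B iff not B)) or D)  //  (A or E).
  branch 1 (add not ((((((D and B) implies (not D or D)) implies not B) or not A) iff not (B iff not B)) or D)):
    not ((((((D and B) implies (not D or D)) implies not B) or not A) iff not (B iff not B)) or D): α-rule — add not (((((D and B) implies (not D or D)) implies not B) or not A) iff not (B iff not B)), not D.
    not (((((D and B) implies (not D or D)) implies not B) or not A) iff not (B iff not B)): β-rule — branch into ((((D and B) implies (not D or D)) implies not B) or not A), not not (B iff not B)  //  not ((((D and B) implies (not D or D)) implies not B) or not A), not (B iff not B).
      branch 1.1 (add ((((D and B) implies (not D or D)) implies not B) or not A), not not (B iff not B)):
        ((((D and B) implies (not D or D)) implies not B) or not A): β-rule — branch into (((D and B) implies (not D or D)) implies not B)  //  not A.
          branch 1.1.1 (add (((D and B) implies (not D or D)) implies not B)):
            not not (B iff not B): β-rule — branch into B, not B  //  not B, not not B.
              branch 1.1.1.1 (add B, not B):
                × closes — contains both B and not B.
              branch 1.1.1.2 (add not B, not not B):
                × closes — contains both B and not B.
          branch 1.1.2 (add not A):
            not not (B iff not B): β-rule — branch into B, not B  //  not B, not not B.
              branch 1.1.2.1 (add B, not B):
                × closes — contains both B and not B.
              branch 1.1.2.2 (add not B, not not B):
                × closes — contains both B and not B.
      branch 1.2 (add not ((((D and B) implies (not D or D)) implies not B) or not A), not (B iff not B)):
        not ((((D and B) implies (not D or D)) implies not B) or not A): α-rule — add not (((D and B) implies (not D or D)) implies not B), not not A.
        not (((D and B) implies (not D or D)) implies not B): α-rule — add ((D and B) implies (not D or D)), not not B.
        not (B iff not B): β-rule — branch into B, not not B  //  not B, not B.
          branch 1.2.1 (add B, not not B):
            ((D and B) implies (not D or D)): β-rule — branch into not (D and B)  //  (not D or D).
              branch 1.2.1.1 (add not (D and B)):
                not (D and B): β-rule — branch into not D  //  not B.
                  branch 1.2.1.1.1 (add not D):
                    ○ open, literals {A=true, B=true, D=false}.
                  branch 1.2.1.1.2 (add not B):
                    × closes — contains both B and not B.
              branch 1.2.1.2 (add (not D or D)):
                (not D or D): β-rule — branch into not D  //  D.
                  branch 1.2.1.2.1 (add not D):
                    ○ open, literals {A=true, B=true, D=false}.
                  branch 1.2.1.2.2 (add D):
                    × closes — contains both D and not D.
          branch 1.2.2 (add not B, not B):
            × closes — contains both B and not B.
  branch 2 (add (A or E)):
    (A or E): β-rule — branch into A  //  E.
      branch 2.1 (add A):
        ○ open, literals {A=true}.
      branch 2.2 (add E):
        ○ open, literals {E=true}.
7 branches closed, 4 open.
Each open branch fixes some atoms; the unmentioned ones are free. Counting distinct full assignments: branch {A=true, B=true, D=false} (C, E) contributes 4 new; branch {A=true, B=true, D=false} (C, E) contributes 0 new; branch {A=true} (C, E, D, B) contributes 12 new; branch {E=true} (C, D, B, A) contributes 8 new. Total: 24.

24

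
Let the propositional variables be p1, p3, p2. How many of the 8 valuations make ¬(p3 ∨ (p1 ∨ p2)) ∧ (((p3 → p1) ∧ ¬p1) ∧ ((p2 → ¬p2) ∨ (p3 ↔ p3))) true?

1

Initial set: {T (¬(p3 ∨ (p1 ∨ p2)) ∧ (((p3 → p1) ∧ ¬p1) ∧ ((p2 → ¬p2) ∨ (p3 ↔ p3))))}.
T (¬(p3 ∨ (p1 ∨ p2)) ∧ (((p3 → p1) ∧ ¬p1) ∧ ((p2 → ¬p2) ∨ (p3 ↔ p3)))): α-rule — add T ¬(p3 ∨ (p1 ∨ p2)), T (((p3 → p1) ∧ ¬p1) ∧ ((p2 → ¬p2) ∨ (p3 ↔ p3))).
T ¬(p3 ∨ (p1 ∨ p2)): α-rule — add F p3, F (p1 ∨ p2).
T (((p3 → p1) ∧ ¬p1) ∧ ((p2 → ¬p2) ∨ (p3 ↔ p3))): α-rule — add T ((p3 → p1) ∧ ¬p1), T ((p2 → ¬p2) ∨ (p3 ↔ p3)).
F (p1 ∨ p2): α-rule — add F p1, F p2.
T ((p3 → p1) ∧ ¬p1): α-rule — add T (p3 → p1), T ¬p1.
T ((p2 → ¬p2) ∨ (p3 ↔ p3)): β-rule — branch into T (p2 → ¬p2)  //  T (p3 ↔ p3).
  branch 1 (add T (p2 → ¬p2)):
    T (p3 → p1): β-rule — branch into F p3  //  T p1.
      branch 1.1 (add F p3):
        T (p2 → ¬p2): β-rule — branch into F p2  //  T ¬p2.
          branch 1.1.1 (add F p2):
            ○ open, literals {p1=F, p2=F, p3=F}.
          branch 1.1.2 (add T ¬p2):
            ○ open, literals {p1=F, p2=F, p3=F}.
      branch 1.2 (add T p1):
        × closes — contains both p1 and ¬p1.
  branch 2 (add T (p3 ↔ p3)):
    T (p3 → p1): β-rule — branch into F p3  //  T p1.
      branch 2.1 (add F p3):
        T (p3 ↔ p3): β-rule — branch into T p3, T p3  //  F p3, F p3.
          branch 2.1.1 (add T p3, T p3):
            × closes — contains both p3 and ¬p3.
          branch 2.1.2 (add F p3, F p3):
            ○ open, literals {p1=F, p2=F, p3=F}.
      branch 2.2 (add T p1):
        × closes — contains both p1 and ¬p1.
3 branches closed, 3 open.
Each open branch fixes some atoms; the unmentioned ones are free. Counting distinct full assignments: branch {p1=F, p2=F, p3=F} (none free) contributes 1 new; branch {p1=F, p2=F, p3=F} (none free) contributes 0 new; branch {p1=F, p2=F, p3=F} (none free) contributes 0 new. Total: 1.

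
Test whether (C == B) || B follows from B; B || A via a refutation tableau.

Initial set: {B; (B || A); !((C == B) || B)}.
!((C == B) || B): α-rule — add !(C == B), !B.
× closes — contains both B and !B.
All 1 branch closes.
Every branch closed, so the premises entail the conclusion.

Yes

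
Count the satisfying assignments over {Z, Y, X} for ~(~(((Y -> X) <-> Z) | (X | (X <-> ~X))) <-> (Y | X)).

Initial set: {~(~(((Y -> X) <-> Z) | (X | (X <-> ~X))) <-> (Y | X))}.
~(~(((Y -> X) <-> Z) | (X | (X <-> ~X))) <-> (Y | X)): β-rule — branch into ~(((Y -> X) <-> Z) | (X | (X <-> ~X))), ~(Y | X)  //  ~~(((Y -> X) <-> Z) | (X | (X <-> ~X))), (Y | X).
  branch 1 (add ~(((Y -> X) <-> Z) | (X | (X <-> ~X))), ~(Y | X)):
    ~(((Y -> X) <-> Z) | (X | (X <-> ~X))): α-rule — add ~((Y -> X) <-> Z), ~(X | (X <-> ~X)).
    ~(Y | X): α-rule — add ~Y, ~X.
    ~(X | (X <-> ~X)): α-rule — add ~X, ~(X <-> ~X).
    ~((Y -> X) <-> Z): β-rule — branch into (Y -> X), ~Z  //  ~(Y -> X), Z.
      branch 1.1 (add (Y -> X), ~Z):
        ~(X <-> ~X): β-rule — branch into X, ~~X  //  ~X, ~X.
          branch 1.1.1 (add X, ~~X):
            × closes — contains both X and ~X.
          branch 1.1.2 (add ~X, ~X):
            (Y -> X): β-rule — branch into ~Y  //  X.
              branch 1.1.2.1 (add ~Y):
                ○ open, literals {X=F, Y=F, Z=F}.
              branch 1.1.2.2 (add X):
                × closes — contains both X and ~X.
      branch 1.2 (add ~(Y -> X), Z):
        ~(Y -> X): α-rule — add Y, ~X.
        × closes — contains both Y and ~Y.
  branch 2 (add ~~(((Y -> X) <-> Z) | (X | (X <-> ~X))), (Y | X)):
    ~~(((Y -> X) <-> Z) | (X | (X <-> ~X))): β-rule — branch into ((Y -> X) <-> Z)  //  (X | (X <-> ~X)).
      branch 2.1 (add ((Y -> X) <-> Z)):
        (Y | X): β-rule — branch into Y  //  X.
          branch 2.1.1 (add Y):
            ((Y -> X) <-> Z): β-rule — branch into (Y -> X), Z  //  ~(Y -> X), ~Z.
              branch 2.1.1.1 (add (Y -> X), Z):
                (Y -> X): β-rule — branch into ~Y  //  X.
                  branch 2.1.1.1.1 (add ~Y):
                    × closes — contains both Y and ~Y.
                  branch 2.1.1.1.2 (add X):
                    ○ open, literals {X=T, Y=T, Z=T}.
              branch 2.1.1.2 (add ~(Y -> X), ~Z):
                ~(Y -> X): α-rule — add Y, ~X.
                ○ open, literals {X=F, Y=T, Z=F}.
          branch 2.1.2 (add X):
            ((Y -> X) <-> Z): β-rule — branch into (Y -> X), Z  //  ~(Y -> X), ~Z.
              branch 2.1.2.1 (add (Y -> X), Z):
                (Y -> X): β-rule — branch into ~Y  //  X.
                  branch 2.1.2.1.1 (add ~Y):
                    ○ open, literals {X=T, Y=F, Z=T}.
                  branch 2.1.2.1.2 (add X):
                    ○ open, literals {X=T, Z=T}.
              branch 2.1.2.2 (add ~(Y -> X), ~Z):
                ~(Y -> X): α-rule — add Y, ~X.
                × closes — contains both X and ~X.
      branch 2.2 (add (X | (X <-> ~X))):
        (Y | X): β-rule — branch into Y  //  X.
          branch 2.2.1 (add Y):
            (X | (X <-> ~X)): β-rule — branch into X  //  (X <-> ~X).
              branch 2.2.1.1 (add X):
                ○ open, literals {X=T, Y=T}.
              branch 2.2.1.2 (add (X <-> ~X)):
                (X <-> ~X): β-rule — branch into X, ~X  //  ~X, ~~X.
                  branch 2.2.1.2.1 (add X, ~X):
                    × closes — contains both X and ~X.
                  branch 2.2.1.2.2 (add ~X, ~~X):
                    × closes — contains both X and ~X.
          branch 2.2.2 (add X):
            (X | (X <-> ~X)): β-rule — branch into X  //  (X <-> ~X).
              branch 2.2.2.1 (add X):
                ○ open, literals {X=T}.
              branch 2.2.2.2 (add (X <-> ~X)):
                (X <-> ~X): β-rule — branch into X, ~X  //  ~X, ~~X.
                  branch 2.2.2.2.1 (add X, ~X):
                    × closes — contains both X and ~X.
                  branch 2.2.2.2.2 (add ~X, ~~X):
                    × closes — contains both X and ~X.
9 branches closed, 7 open.
Each open branch fixes some atoms; the unmentioned ones are free. Counting distinct full assignments: branch {X=F, Y=F, Z=F} (none free) contributes 1 new; branch {X=T, Y=T, Z=T} (none free) contributes 1 new; branch {X=F, Y=T, Z=F} (none free) contributes 1 new; branch {X=T, Y=F, Z=T} (none free) contributes 1 new; branch {X=T, Z=T} (Y) contributes 0 new; branch {X=T, Y=T} (Z) contributes 1 new; branch {X=T} (Z, Y) contributes 1 new. Total: 6.

6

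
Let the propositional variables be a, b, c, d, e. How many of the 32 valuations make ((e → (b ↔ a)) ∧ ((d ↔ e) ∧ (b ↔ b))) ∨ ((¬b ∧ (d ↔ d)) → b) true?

22

Initial set: {(((e → (b ↔ a)) ∧ ((d ↔ e) ∧ (b ↔ b))) ∨ ((¬b ∧ (d ↔ d)) → b))}.
(((e → (b ↔ a)) ∧ ((d ↔ e) ∧ (b ↔ b))) ∨ ((¬b ∧ (d ↔ d)) → b)): β-rule — branch into ((e → (b ↔ a)) ∧ ((d ↔ e) ∧ (b ↔ b)))  //  ((¬b ∧ (d ↔ d)) → b).
  branch 1 (add ((e → (b ↔ a)) ∧ ((d ↔ e) ∧ (b ↔ b)))):
    ((e → (b ↔ a)) ∧ ((d ↔ e) ∧ (b ↔ b))): α-rule — add (e → (b ↔ a)), ((d ↔ e) ∧ (b ↔ b)).
    ((d ↔ e) ∧ (b ↔ b)): α-rule — add (d ↔ e), (b ↔ b).
    (e → (b ↔ a)): β-rule — branch into ¬e  //  (b ↔ a).
      branch 1.1 (add ¬e):
        (d ↔ e): β-rule — branch into d, e  //  ¬d, ¬e.
          branch 1.1.1 (add d, e):
            × closes — contains both e and ¬e.
          branch 1.1.2 (add ¬d, ¬e):
            (b ↔ b): β-rule — branch into b, b  //  ¬b, ¬b.
              branch 1.1.2.1 (add b, b):
                ○ open, literals {b=1, d=0, e=0}.
              branch 1.1.2.2 (add ¬b, ¬b):
                ○ open, literals {b=0, d=0, e=0}.
      branch 1.2 (add (b ↔ a)):
        (d ↔ e): β-rule — branch into d, e  //  ¬d, ¬e.
          branch 1.2.1 (add d, e):
            (b ↔ b): β-rule — branch into b, b  //  ¬b, ¬b.
              branch 1.2.1.1 (add b, b):
                (b ↔ a): β-rule — branch into b, a  //  ¬b, ¬a.
                  branch 1.2.1.1.1 (add b, a):
                    ○ open, literals {a=1, b=1, d=1, e=1}.
                  branch 1.2.1.1.2 (add ¬b, ¬a):
                    × closes — contains both b and ¬b.
              branch 1.2.1.2 (add ¬b, ¬b):
                (b ↔ a): β-rule — branch into b, a  //  ¬b, ¬a.
                  branch 1.2.1.2.1 (add b, a):
                    × closes — contains both b and ¬b.
                  branch 1.2.1.2.2 (add ¬b, ¬a):
                    ○ open, literals {a=0, b=0, d=1, e=1}.
          branch 1.2.2 (add ¬d, ¬e):
            (b ↔ b): β-rule — branch into b, b  //  ¬b, ¬b.
              branch 1.2.2.1 (add b, b):
                (b ↔ a): β-rule — branch into b, a  //  ¬b, ¬a.
                  branch 1.2.2.1.1 (add b, a):
                    ○ open, literals {a=1, b=1, d=0, e=0}.
                  branch 1.2.2.1.2 (add ¬b, ¬a):
                    × closes — contains both b and ¬b.
              branch 1.2.2.2 (add ¬b, ¬b):
                (b ↔ a): β-rule — branch into b, a  //  ¬b, ¬a.
                  branch 1.2.2.2.1 (add b, a):
                    × closes — contains both b and ¬b.
                  branch 1.2.2.2.2 (add ¬b, ¬a):
                    ○ open, literals {a=0, b=0, d=0, e=0}.
  branch 2 (add ((¬b ∧ (d ↔ d)) → b)):
    ((¬b ∧ (d ↔ d)) → b): β-rule — branch into ¬(¬b ∧ (d ↔ d))  //  b.
      branch 2.1 (add ¬(¬b ∧ (d ↔ d))):
        ¬(¬b ∧ (d ↔ d)): β-rule — branch into ¬¬b  //  ¬(d ↔ d).
          branch 2.1.1 (add ¬¬b):
            ○ open, literals {b=1}.
          branch 2.1.2 (add ¬(d ↔ d)):
            ¬(d ↔ d): β-rule — branch into d, ¬d  //  ¬d, d.
              branch 2.1.2.1 (add d, ¬d):
                × closes — contains both d and ¬d.
              branch 2.1.2.2 (add ¬d, d):
                × closes — contains both d and ¬d.
      branch 2.2 (add b):
        ○ open, literals {b=1}.
7 branches closed, 8 open.
Each open branch fixes some atoms; the unmentioned ones are free. Counting distinct full assignments: branch {b=1, d=0, e=0} (a, c) contributes 4 new; branch {b=0, d=0, e=0} (a, c) contributes 4 new; branch {a=1, b=1, d=1, e=1} (c) contributes 2 new; branch {a=0, b=0, d=1, e=1} (c) contributes 2 new; branch {a=1, b=1, d=0, e=0} (c) contributes 0 new; branch {a=0, b=0, d=0, e=0} (c) contributes 0 new; branch {b=1} (a, c, d, e) contributes 10 new; branch {b=1} (a, c, d, e) contributes 0 new. Total: 22.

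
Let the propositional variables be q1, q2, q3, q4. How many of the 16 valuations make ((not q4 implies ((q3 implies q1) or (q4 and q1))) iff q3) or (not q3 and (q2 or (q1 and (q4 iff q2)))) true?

Initial set: {(((not q4 implies ((q3 implies q1) or (q4 and q1))) iff q3) or (not q3 and (q2 or (q1 and (q4 iff q2)))))}.
(((not q4 implies ((q3 implies q1) or (q4 and q1))) iff q3) or (not q3 and (q2 or (q1 and (q4 iff q2))))): β-rule — branch into ((not q4 implies ((q3 implies q1) or (q4 and q1))) iff q3)  //  (not q3 and (q2 or (q1 and (q4 iff q2)))).
  branch 1 (add ((not q4 implies ((q3 implies q1) or (q4 and q1))) iff q3)):
    ((not q4 implies ((q3 implies q1) or (q4 and q1))) iff q3): β-rule — branch into (not q4 implies ((q3 implies q1) or (q4 and q1))), q3  //  not (not q4 implies ((q3 implies q1) or (q4 and q1))), not q3.
      branch 1.1 (add (not q4 implies ((q3 implies q1) or (q4 and q1))), q3):
        (not q4 implies ((q3 implies q1) or (q4 and q1))): β-rule — branch into not not q4  //  ((q3 implies q1) or (q4 and q1)).
          branch 1.1.1 (add not not q4):
            ○ open, literals {q3=true, q4=true}.
          branch 1.1.2 (add ((q3 implies q1) or (q4 and q1))):
            ((q3 implies q1) or (q4 and q1)): β-rule — branch into (q3 implies q1)  //  (q4 and q1).
              branch 1.1.2.1 (add (q3 implies q1)):
                (q3 implies q1): β-rule — branch into not q3  //  q1.
                  branch 1.1.2.1.1 (add not q3):
                    × closes — contains both q3 and not q3.
                  branch 1.1.2.1.2 (add q1):
                    ○ open, literals {q1=true, q3=true}.
              branch 1.1.2.2 (add (q4 and q1)):
                (q4 and q1): α-rule — add q4, q1.
                ○ open, literals {q1=true, q3=true, q4=true}.
      branch 1.2 (add not (not q4 implies ((q3 implies q1) or (q4 and q1))), not q3):
        not (not q4 implies ((q3 implies q1) or (q4 and q1))): α-rule — add not q4, not ((q3 implies q1) or (q4 and q1)).
        not ((q3 implies q1) or (q4 and q1)): α-rule — add not (q3 implies q1), not (q4 and q1).
        not (q3 implies q1): α-rule — add q3, not q1.
        × closes — contains both q3 and not q3.
  branch 2 (add (not q3 and (q2 or (q1 and (q4 iff q2))))):
    (not q3 and (q2 or (q1 and (q4 iff q2)))): α-rule — add not q3, (q2 or (q1 and (q4 iff q2))).
    (q2 or (q1 and (q4 iff q2))): β-rule — branch into q2  //  (q1 and (q4 iff q2)).
      branch 2.1 (add q2):
        ○ open, literals {q2=true, q3=false}.
      branch 2.2 (add (q1 and (q4 iff q2))):
        (q1 and (q4 iff q2)): α-rule — add q1, (q4 iff q2).
        (q4 iff q2): β-rule — branch into q4, q2  //  not q4, not q2.
          branch 2.2.1 (add q4, q2):
            ○ open, literals {q1=true, q2=true, q3=false, q4=true}.
          branch 2.2.2 (add not q4, not q2):
            ○ open, literals {q1=true, q2=false, q3=false, q4=false}.
2 branches closed, 6 open.
Each open branch fixes some atoms; the unmentioned ones are free. Counting distinct full assignments: branch {q3=true, q4=true} (q1, q2) contributes 4 new; branch {q1=true, q3=true} (q2, q4) contributes 2 new; branch {q1=true, q3=true, q4=true} (q2) contributes 0 new; branch {q2=true, q3=false} (q1, q4) contributes 4 new; branch {q1=true, q2=true, q3=false, q4=true} (none free) contributes 0 new; branch {q1=true, q2=false, q3=false, q4=false} (none free) contributes 1 new. Total: 11.

11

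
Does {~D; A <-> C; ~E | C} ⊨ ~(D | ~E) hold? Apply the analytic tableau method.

No

Initial set: {T ~D; T (A <-> C); T (~E | C); F ~(D | ~E)}.
T (A <-> C): β-rule — branch into T A, T C  //  F A, F C.
  branch 1 (add T A, T C):
    T (~E | C): β-rule — branch into T ~E  //  T C.
      branch 1.1 (add T ~E):
        F ~(D | ~E): β-rule — branch into T D  //  T ~E.
          branch 1.1.1 (add T D):
            × closes — contains both D and ~D.
          branch 1.1.2 (add T ~E):
            ○ open, literals {A=T, C=T, D=F, E=F}.
      branch 1.2 (add T C):
        F ~(D | ~E): β-rule — branch into T D  //  T ~E.
          branch 1.2.1 (add T D):
            × closes — contains both D and ~D.
          branch 1.2.2 (add T ~E):
            ○ open, literals {A=T, C=T, D=F, E=F}.
  branch 2 (add F A, F C):
    T (~E | C): β-rule — branch into T ~E  //  T C.
      branch 2.1 (add T ~E):
        F ~(D | ~E): β-rule — branch into T D  //  T ~E.
          branch 2.1.1 (add T D):
            × closes — contains both D and ~D.
          branch 2.1.2 (add T ~E):
            ○ open, literals {A=F, C=F, D=F, E=F}.
      branch 2.2 (add T C):
        × closes — contains both C and ~C.
4 branches closed, 3 open.
An open branch gives a countermodel: A=T, C=T, D=F, E=F (unmentioned atoms arbitrary); the premises hold there but the conclusion fails.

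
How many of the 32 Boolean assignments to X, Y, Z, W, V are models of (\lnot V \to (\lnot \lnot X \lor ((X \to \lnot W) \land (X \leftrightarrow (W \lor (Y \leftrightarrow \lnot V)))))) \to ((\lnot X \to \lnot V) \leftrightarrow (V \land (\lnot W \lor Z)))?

Initial set: {T ((\lnot V \to (\lnot \lnot X \lor ((X \to \lnot W) \land (X \leftrightarrow (W \lor (Y \leftrightarrow \lnot V)))))) \to ((\lnot X \to \lnot V) \leftrightarrow (V \land (\lnot W \lor Z))))}.
T ((\lnot V \to (\lnot \lnot X \lor ((X \to \lnot W) \land (X \leftrightarrow (W \lor (Y \leftrightarrow \lnot V)))))) \to ((\lnot X \to \lnot V) \leftrightarrow (V \land (\lnot W \lor Z)))): β-rule — branch into F (\lnot V \to (\lnot \lnot X \lor ((X \to \lnot W) \land (X \leftrightarrow (W \lor (Y \leftrightarrow \lnot V))))))  //  T ((\lnot X \to \lnot V) \leftrightarrow (V \land (\lnot W \lor Z))).
  branch 1 (add F (\lnot V \to (\lnot \lnot X \lor ((X \to \lnot W) \land (X \leftrightarrow (W \lor (Y \leftrightarrow \lnot V))))))):
    F (\lnot V \to (\lnot \lnot X \lor ((X \to \lnot W) \land (X \leftrightarrow (W \lor (Y \leftrightarrow \lnot V)))))): α-rule — add T \lnot V, F (\lnot \lnot X \lor ((X \to \lnot W) \land (X \leftrightarrow (W \lor (Y \leftrightarrow \lnot V))))).
    F (\lnot \lnot X \lor ((X \to \lnot W) \land (X \leftrightarrow (W \lor (Y \leftrightarrow \lnot V))))): α-rule — add F \lnot \lnot X, F ((X \to \lnot W) \land (X \leftrightarrow (W \lor (Y \leftrightarrow \lnot V)))).
    F \lnot \lnot X: drop double negation, giving F X.
    F ((X \to \lnot W) \land (X \leftrightarrow (W \lor (Y \leftrightarrow \lnot V)))): β-rule — branch into F (X \to \lnot W)  //  F (X \leftrightarrow (W \lor (Y \leftrightarrow \lnot V))).
      branch 1.1 (add F (X \to \lnot W)):
        F (X \to \lnot W): α-rule — add T X, F \lnot W.
        × closes — contains both X and \lnot X.
      branch 1.2 (add F (X \leftrightarrow (W \lor (Y \leftrightarrow \lnot V)))):
        F (X \leftrightarrow (W \lor (Y \leftrightarrow \lnot V))): β-rule — branch into T X, F (W \lor (Y \leftrightarrow \lnot V))  //  F X, T (W \lor (Y \leftrightarrow \lnot V)).
          branch 1.2.1 (add T X, F (W \lor (Y \leftrightarrow \lnot V))):
            × closes — contains both X and \lnot X.
          branch 1.2.2 (add F X, T (W \lor (Y \leftrightarrow \lnot V))):
            T (W \lor (Y \leftrightarrow \lnot V)): β-rule — branch into T W  //  T (Y \leftrightarrow \lnot V).
              branch 1.2.2.1 (add T W):
                ○ open, literals {V=F, W=T, X=F}.
              branch 1.2.2.2 (add T (Y \leftrightarrow \lnot V)):
                T (Y \leftrightarrow \lnot V): β-rule — branch into T Y, T \lnot V  //  F Y, F \lnot V.
                  branch 1.2.2.2.1 (add T Y, T \lnot V):
                    ○ open, literals {V=F, X=F, Y=T}.
                  branch 1.2.2.2.2 (add F Y, F \lnot V):
                    × closes — contains both V and \lnot V.
  branch 2 (add T ((\lnot X \to \lnot V) \leftrightarrow (V \land (\lnot W \lor Z)))):
    T ((\lnot X \to \lnot V) \leftrightarrow (V \land (\lnot W \lor Z))): β-rule — branch into T (\lnot X \to \lnot V), T (V \land (\lnot W \lor Z))  //  F (\lnot X \to \lnot V), F (V \land (\lnot W \lor Z)).
      branch 2.1 (add T (\lnot X \to \lnot V), T (V \land (\lnot W \lor Z))):
        T (V \land (\lnot W \lor Z)): α-rule — add T V, T (\lnot W \lor Z).
        T (\lnot X \to \lnot V): β-rule — branch into F \lnot X  //  T \lnot V.
          branch 2.1.1 (add F \lnot X):
            T (\lnot W \lor Z): β-rule — branch into T \lnot W  //  T Z.
              branch 2.1.1.1 (add T \lnot W):
                ○ open, literals {V=T, W=F, X=T}.
              branch 2.1.1.2 (add T Z):
                ○ open, literals {V=T, X=T, Z=T}.
          branch 2.1.2 (add T \lnot V):
            × closes — contains both V and \lnot V.
      branch 2.2 (add F (\lnot X \to \lnot V), F (V \land (\lnot W \lor Z))):
        F (\lnot X \to \lnot V): α-rule — add T \lnot X, F \lnot V.
        F (V \land (\lnot W \lor Z)): β-rule — branch into F V  //  F (\lnot W \lor Z).
          branch 2.2.1 (add F V):
            × closes — contains both V and \lnot V.
          branch 2.2.2 (add F (\lnot W \lor Z)):
            F (\lnot W \lor Z): α-rule — add F \lnot W, F Z.
            ○ open, literals {V=T, W=T, X=F, Z=F}.
5 branches closed, 5 open.
Each open branch fixes some atoms; the unmentioned ones are free. Counting distinct full assignments: branch {V=F, W=T, X=F} (Y, Z) contributes 4 new; branch {V=F, X=F, Y=T} (Z, W) contributes 2 new; branch {V=T, W=F, X=T} (Y, Z) contributes 4 new; branch {V=T, X=T, Z=T} (Y, W) contributes 2 new; branch {V=T, W=T, X=F, Z=F} (Y) contributes 2 new. Total: 14.

14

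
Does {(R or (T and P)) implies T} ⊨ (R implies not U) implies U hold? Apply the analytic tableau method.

Initial set: {((R or (T and P)) implies T); not ((R implies not U) implies U)}.
not ((R implies not U) implies U): α-rule — add (R implies not U), not U.
((R or (T and P)) implies T): β-rule — branch into not (R or (T and P))  //  T.
  branch 1 (add not (R or (T and P))):
    not (R or (T and P)): α-rule — add not R, not (T and P).
    (R implies not U): β-rule — branch into not R  //  not U.
      branch 1.1 (add not R):
        not (T and P): β-rule — branch into not T  //  not P.
          branch 1.1.1 (add not T):
            ○ open, literals {R=false, T=false, U=false}.
          branch 1.1.2 (add not P):
            ○ open, literals {P=false, R=false, U=false}.
      branch 1.2 (add not U):
        not (T and P): β-rule — branch into not T  //  not P.
          branch 1.2.1 (add not T):
            ○ open, literals {R=false, T=false, U=false}.
          branch 1.2.2 (add not P):
            ○ open, literals {P=false, R=false, U=false}.
  branch 2 (add T):
    (R implies not U): β-rule — branch into not R  //  not U.
      branch 2.1 (add not R):
        ○ open, literals {R=false, T=true, U=false}.
      branch 2.2 (add not U):
        ○ open, literals {T=true, U=false}.
0 branches closed, 6 open.
An open branch gives a countermodel: R=false, T=false, U=false (unmentioned atoms arbitrary); the premises hold there but the conclusion fails.

No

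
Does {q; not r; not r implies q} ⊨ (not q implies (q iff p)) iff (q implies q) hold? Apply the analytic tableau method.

Yes

Initial set: {T q; T not r; T (not r implies q); F ((not q implies (q iff p)) iff (q implies q))}.
T (not r implies q): β-rule — branch into F not r  //  T q.
  branch 1 (add F not r):
    × closes — contains both r and not r.
  branch 2 (add T q):
    F ((not q implies (q iff p)) iff (q implies q)): β-rule — branch into T (not q implies (q iff p)), F (q implies q)  //  F (not q implies (q iff p)), T (q implies q).
      branch 2.1 (add T (not q implies (q iff p)), F (q implies q)):
        F (q implies q): α-rule — add T q, F q.
        × closes — contains both q and not q.
      branch 2.2 (add F (not q implies (q iff p)), T (q implies q)):
        F (not q implies (q iff p)): α-rule — add T not q, F (q iff p).
        × closes — contains both q and not q.
All 3 branches close.
Every branch closed, so the premises entail the conclusion.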